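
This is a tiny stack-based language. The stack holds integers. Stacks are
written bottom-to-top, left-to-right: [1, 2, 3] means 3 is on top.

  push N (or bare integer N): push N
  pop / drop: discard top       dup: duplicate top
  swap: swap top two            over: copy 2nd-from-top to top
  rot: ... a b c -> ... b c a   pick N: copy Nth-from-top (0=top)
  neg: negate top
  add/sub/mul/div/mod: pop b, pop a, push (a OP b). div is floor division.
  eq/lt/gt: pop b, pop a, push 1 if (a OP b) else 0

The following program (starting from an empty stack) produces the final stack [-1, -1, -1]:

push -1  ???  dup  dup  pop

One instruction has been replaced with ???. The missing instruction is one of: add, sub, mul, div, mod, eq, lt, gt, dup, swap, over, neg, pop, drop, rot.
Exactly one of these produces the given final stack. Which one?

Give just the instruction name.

Answer: dup

Derivation:
Stack before ???: [-1]
Stack after ???:  [-1, -1]
The instruction that transforms [-1] -> [-1, -1] is: dup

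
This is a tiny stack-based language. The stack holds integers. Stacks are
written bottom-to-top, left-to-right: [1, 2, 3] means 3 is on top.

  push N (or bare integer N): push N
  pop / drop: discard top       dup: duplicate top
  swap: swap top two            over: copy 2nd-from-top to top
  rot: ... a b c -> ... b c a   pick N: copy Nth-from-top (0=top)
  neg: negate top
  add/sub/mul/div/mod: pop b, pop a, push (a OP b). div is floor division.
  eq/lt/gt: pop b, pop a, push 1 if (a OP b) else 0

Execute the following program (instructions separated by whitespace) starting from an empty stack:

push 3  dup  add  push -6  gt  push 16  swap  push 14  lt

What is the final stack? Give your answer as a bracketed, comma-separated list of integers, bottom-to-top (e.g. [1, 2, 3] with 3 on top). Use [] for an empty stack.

After 'push 3': [3]
After 'dup': [3, 3]
After 'add': [6]
After 'push -6': [6, -6]
After 'gt': [1]
After 'push 16': [1, 16]
After 'swap': [16, 1]
After 'push 14': [16, 1, 14]
After 'lt': [16, 1]

Answer: [16, 1]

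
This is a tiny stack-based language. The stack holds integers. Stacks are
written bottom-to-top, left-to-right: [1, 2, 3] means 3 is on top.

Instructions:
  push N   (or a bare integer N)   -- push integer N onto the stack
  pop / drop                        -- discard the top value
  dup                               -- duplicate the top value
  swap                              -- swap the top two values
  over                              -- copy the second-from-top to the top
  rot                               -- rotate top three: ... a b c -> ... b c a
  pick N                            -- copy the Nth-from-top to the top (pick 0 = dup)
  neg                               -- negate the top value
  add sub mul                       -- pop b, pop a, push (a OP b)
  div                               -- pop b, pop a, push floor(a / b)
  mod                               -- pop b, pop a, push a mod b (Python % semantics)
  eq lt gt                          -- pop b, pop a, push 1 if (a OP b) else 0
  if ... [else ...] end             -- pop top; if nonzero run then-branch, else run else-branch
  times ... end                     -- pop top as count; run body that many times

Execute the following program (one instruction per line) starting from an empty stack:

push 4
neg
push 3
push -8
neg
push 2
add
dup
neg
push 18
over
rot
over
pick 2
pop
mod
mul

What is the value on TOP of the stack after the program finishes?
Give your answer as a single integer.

Answer: 0

Derivation:
After 'push 4': [4]
After 'neg': [-4]
After 'push 3': [-4, 3]
After 'push -8': [-4, 3, -8]
After 'neg': [-4, 3, 8]
After 'push 2': [-4, 3, 8, 2]
After 'add': [-4, 3, 10]
After 'dup': [-4, 3, 10, 10]
After 'neg': [-4, 3, 10, -10]
After 'push 18': [-4, 3, 10, -10, 18]
After 'over': [-4, 3, 10, -10, 18, -10]
After 'rot': [-4, 3, 10, 18, -10, -10]
After 'over': [-4, 3, 10, 18, -10, -10, -10]
After 'pick 2': [-4, 3, 10, 18, -10, -10, -10, -10]
After 'pop': [-4, 3, 10, 18, -10, -10, -10]
After 'mod': [-4, 3, 10, 18, -10, 0]
After 'mul': [-4, 3, 10, 18, 0]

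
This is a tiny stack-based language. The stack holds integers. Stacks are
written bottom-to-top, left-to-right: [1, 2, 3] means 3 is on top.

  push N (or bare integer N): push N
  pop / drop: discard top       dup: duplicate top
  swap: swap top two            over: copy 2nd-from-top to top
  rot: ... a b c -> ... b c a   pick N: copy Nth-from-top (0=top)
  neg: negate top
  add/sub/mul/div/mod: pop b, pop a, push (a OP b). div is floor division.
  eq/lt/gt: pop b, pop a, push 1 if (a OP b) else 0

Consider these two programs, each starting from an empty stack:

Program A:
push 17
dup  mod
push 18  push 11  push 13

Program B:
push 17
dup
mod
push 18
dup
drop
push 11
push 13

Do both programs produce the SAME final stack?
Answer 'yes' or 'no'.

Program A trace:
  After 'push 17': [17]
  After 'dup': [17, 17]
  After 'mod': [0]
  After 'push 18': [0, 18]
  After 'push 11': [0, 18, 11]
  After 'push 13': [0, 18, 11, 13]
Program A final stack: [0, 18, 11, 13]

Program B trace:
  After 'push 17': [17]
  After 'dup': [17, 17]
  After 'mod': [0]
  After 'push 18': [0, 18]
  After 'dup': [0, 18, 18]
  After 'drop': [0, 18]
  After 'push 11': [0, 18, 11]
  After 'push 13': [0, 18, 11, 13]
Program B final stack: [0, 18, 11, 13]
Same: yes

Answer: yes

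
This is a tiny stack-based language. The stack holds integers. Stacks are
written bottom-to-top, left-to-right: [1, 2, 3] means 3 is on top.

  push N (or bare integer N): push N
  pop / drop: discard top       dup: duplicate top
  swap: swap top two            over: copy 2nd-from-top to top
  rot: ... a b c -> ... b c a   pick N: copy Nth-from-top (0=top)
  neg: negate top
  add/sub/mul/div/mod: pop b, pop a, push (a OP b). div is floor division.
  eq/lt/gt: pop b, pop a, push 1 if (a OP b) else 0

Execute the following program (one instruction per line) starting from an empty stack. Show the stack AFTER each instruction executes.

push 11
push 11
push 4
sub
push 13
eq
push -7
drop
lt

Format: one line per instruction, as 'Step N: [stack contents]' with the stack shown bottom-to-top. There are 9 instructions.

Step 1: [11]
Step 2: [11, 11]
Step 3: [11, 11, 4]
Step 4: [11, 7]
Step 5: [11, 7, 13]
Step 6: [11, 0]
Step 7: [11, 0, -7]
Step 8: [11, 0]
Step 9: [0]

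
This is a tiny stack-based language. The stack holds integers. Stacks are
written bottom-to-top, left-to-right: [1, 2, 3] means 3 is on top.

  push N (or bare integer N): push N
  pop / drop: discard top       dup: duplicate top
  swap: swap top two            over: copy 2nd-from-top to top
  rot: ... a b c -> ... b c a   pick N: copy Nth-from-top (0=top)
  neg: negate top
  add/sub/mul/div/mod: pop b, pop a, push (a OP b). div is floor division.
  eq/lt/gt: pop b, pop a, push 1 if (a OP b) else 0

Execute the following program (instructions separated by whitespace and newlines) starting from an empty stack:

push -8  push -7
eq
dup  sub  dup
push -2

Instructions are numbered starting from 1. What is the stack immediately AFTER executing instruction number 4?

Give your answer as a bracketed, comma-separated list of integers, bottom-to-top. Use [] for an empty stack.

Answer: [0, 0]

Derivation:
Step 1 ('push -8'): [-8]
Step 2 ('push -7'): [-8, -7]
Step 3 ('eq'): [0]
Step 4 ('dup'): [0, 0]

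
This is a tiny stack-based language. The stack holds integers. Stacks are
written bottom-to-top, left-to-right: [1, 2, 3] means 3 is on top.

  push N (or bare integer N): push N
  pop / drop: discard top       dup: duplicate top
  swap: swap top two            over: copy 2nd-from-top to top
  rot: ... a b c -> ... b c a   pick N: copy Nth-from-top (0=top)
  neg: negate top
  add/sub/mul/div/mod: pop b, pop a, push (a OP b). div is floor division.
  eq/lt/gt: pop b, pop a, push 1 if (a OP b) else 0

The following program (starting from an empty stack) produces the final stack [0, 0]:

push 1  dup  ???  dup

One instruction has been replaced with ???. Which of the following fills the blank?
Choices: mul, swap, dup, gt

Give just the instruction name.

Answer: gt

Derivation:
Stack before ???: [1, 1]
Stack after ???:  [0]
Checking each choice:
  mul: produces [1, 1]
  swap: produces [1, 1, 1]
  dup: produces [1, 1, 1, 1]
  gt: MATCH


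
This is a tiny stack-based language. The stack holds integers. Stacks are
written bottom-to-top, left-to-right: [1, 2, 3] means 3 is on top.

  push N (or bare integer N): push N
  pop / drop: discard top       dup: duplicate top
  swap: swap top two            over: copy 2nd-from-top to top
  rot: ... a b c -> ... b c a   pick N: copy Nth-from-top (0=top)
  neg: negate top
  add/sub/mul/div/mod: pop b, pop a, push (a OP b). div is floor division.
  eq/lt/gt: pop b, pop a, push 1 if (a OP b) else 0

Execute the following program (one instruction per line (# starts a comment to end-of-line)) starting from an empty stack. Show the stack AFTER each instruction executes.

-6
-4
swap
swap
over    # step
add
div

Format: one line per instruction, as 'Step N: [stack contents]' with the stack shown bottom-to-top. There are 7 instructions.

Step 1: [-6]
Step 2: [-6, -4]
Step 3: [-4, -6]
Step 4: [-6, -4]
Step 5: [-6, -4, -6]
Step 6: [-6, -10]
Step 7: [0]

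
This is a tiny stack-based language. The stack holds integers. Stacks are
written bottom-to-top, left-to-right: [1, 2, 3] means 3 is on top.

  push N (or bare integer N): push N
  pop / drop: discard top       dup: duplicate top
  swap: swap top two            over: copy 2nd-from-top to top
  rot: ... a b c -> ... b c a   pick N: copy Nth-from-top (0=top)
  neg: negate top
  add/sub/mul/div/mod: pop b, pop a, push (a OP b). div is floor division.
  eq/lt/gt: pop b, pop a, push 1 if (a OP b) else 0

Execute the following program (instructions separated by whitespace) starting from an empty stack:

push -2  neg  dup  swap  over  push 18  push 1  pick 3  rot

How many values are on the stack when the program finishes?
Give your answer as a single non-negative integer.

Answer: 6

Derivation:
After 'push -2': stack = [-2] (depth 1)
After 'neg': stack = [2] (depth 1)
After 'dup': stack = [2, 2] (depth 2)
After 'swap': stack = [2, 2] (depth 2)
After 'over': stack = [2, 2, 2] (depth 3)
After 'push 18': stack = [2, 2, 2, 18] (depth 4)
After 'push 1': stack = [2, 2, 2, 18, 1] (depth 5)
After 'pick 3': stack = [2, 2, 2, 18, 1, 2] (depth 6)
After 'rot': stack = [2, 2, 2, 1, 2, 18] (depth 6)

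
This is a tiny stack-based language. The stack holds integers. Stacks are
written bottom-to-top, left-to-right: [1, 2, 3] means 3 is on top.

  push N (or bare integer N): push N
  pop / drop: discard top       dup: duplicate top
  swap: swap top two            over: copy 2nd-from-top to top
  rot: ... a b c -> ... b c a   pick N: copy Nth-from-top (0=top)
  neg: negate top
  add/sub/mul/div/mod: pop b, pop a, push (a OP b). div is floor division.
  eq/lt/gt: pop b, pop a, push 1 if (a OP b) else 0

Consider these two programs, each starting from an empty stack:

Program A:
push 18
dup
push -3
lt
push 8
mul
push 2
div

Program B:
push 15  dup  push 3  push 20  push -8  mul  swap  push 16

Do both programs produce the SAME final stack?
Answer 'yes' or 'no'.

Program A trace:
  After 'push 18': [18]
  After 'dup': [18, 18]
  After 'push -3': [18, 18, -3]
  After 'lt': [18, 0]
  After 'push 8': [18, 0, 8]
  After 'mul': [18, 0]
  After 'push 2': [18, 0, 2]
  After 'div': [18, 0]
Program A final stack: [18, 0]

Program B trace:
  After 'push 15': [15]
  After 'dup': [15, 15]
  After 'push 3': [15, 15, 3]
  After 'push 20': [15, 15, 3, 20]
  After 'push -8': [15, 15, 3, 20, -8]
  After 'mul': [15, 15, 3, -160]
  After 'swap': [15, 15, -160, 3]
  After 'push 16': [15, 15, -160, 3, 16]
Program B final stack: [15, 15, -160, 3, 16]
Same: no

Answer: no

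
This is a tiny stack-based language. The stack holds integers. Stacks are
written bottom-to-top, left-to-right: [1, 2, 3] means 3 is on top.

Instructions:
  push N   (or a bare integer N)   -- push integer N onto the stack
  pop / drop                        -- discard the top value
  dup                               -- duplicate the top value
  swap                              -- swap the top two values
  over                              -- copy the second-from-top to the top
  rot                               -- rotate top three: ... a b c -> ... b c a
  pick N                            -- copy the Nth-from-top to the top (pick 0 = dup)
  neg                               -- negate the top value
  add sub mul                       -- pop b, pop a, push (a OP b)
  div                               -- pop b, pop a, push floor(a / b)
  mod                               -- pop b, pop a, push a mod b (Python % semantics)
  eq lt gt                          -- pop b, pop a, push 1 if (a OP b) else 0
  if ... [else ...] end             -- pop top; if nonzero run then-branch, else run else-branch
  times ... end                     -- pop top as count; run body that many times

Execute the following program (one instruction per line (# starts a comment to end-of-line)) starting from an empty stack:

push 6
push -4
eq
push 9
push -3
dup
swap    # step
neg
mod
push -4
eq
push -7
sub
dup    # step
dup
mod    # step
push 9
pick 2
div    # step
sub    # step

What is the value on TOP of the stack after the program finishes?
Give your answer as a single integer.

After 'push 6': [6]
After 'push -4': [6, -4]
After 'eq': [0]
After 'push 9': [0, 9]
After 'push -3': [0, 9, -3]
After 'dup': [0, 9, -3, -3]
After 'swap': [0, 9, -3, -3]
After 'neg': [0, 9, -3, 3]
After 'mod': [0, 9, 0]
After 'push -4': [0, 9, 0, -4]
After 'eq': [0, 9, 0]
After 'push -7': [0, 9, 0, -7]
After 'sub': [0, 9, 7]
After 'dup': [0, 9, 7, 7]
After 'dup': [0, 9, 7, 7, 7]
After 'mod': [0, 9, 7, 0]
After 'push 9': [0, 9, 7, 0, 9]
After 'pick 2': [0, 9, 7, 0, 9, 7]
After 'div': [0, 9, 7, 0, 1]
After 'sub': [0, 9, 7, -1]

Answer: -1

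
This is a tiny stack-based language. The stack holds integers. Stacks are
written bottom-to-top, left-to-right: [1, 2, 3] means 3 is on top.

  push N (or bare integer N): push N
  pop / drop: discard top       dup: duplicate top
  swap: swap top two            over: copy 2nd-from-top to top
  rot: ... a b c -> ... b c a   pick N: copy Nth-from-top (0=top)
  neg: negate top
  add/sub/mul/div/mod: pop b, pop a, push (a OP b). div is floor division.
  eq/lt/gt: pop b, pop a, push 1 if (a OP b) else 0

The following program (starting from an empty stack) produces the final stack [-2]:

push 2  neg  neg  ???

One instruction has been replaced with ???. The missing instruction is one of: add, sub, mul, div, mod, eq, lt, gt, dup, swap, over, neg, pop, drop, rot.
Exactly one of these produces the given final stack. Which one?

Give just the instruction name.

Answer: neg

Derivation:
Stack before ???: [2]
Stack after ???:  [-2]
The instruction that transforms [2] -> [-2] is: neg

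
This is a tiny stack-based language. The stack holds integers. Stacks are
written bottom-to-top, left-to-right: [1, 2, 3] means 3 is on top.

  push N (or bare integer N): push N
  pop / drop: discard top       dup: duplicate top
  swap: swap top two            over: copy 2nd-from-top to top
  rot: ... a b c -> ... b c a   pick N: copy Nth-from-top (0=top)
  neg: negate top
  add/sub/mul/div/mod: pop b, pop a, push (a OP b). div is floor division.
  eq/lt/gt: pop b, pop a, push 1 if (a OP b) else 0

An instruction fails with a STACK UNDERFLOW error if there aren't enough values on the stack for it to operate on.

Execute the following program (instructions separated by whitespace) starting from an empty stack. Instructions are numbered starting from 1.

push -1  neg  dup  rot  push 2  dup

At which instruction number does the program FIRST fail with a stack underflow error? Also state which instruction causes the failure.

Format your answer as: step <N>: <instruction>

Answer: step 4: rot

Derivation:
Step 1 ('push -1'): stack = [-1], depth = 1
Step 2 ('neg'): stack = [1], depth = 1
Step 3 ('dup'): stack = [1, 1], depth = 2
Step 4 ('rot'): needs 3 value(s) but depth is 2 — STACK UNDERFLOW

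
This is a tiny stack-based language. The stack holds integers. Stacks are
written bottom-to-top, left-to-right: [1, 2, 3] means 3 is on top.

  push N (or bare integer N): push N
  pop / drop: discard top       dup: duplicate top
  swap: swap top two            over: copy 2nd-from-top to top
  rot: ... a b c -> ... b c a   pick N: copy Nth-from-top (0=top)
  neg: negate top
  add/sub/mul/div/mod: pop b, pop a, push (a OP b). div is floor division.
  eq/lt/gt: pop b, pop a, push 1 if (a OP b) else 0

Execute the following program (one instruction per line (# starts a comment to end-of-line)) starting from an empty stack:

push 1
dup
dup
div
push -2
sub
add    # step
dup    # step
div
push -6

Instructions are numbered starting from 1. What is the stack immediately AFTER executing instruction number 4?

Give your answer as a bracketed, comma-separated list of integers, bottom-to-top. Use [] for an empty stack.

Answer: [1, 1]

Derivation:
Step 1 ('push 1'): [1]
Step 2 ('dup'): [1, 1]
Step 3 ('dup'): [1, 1, 1]
Step 4 ('div'): [1, 1]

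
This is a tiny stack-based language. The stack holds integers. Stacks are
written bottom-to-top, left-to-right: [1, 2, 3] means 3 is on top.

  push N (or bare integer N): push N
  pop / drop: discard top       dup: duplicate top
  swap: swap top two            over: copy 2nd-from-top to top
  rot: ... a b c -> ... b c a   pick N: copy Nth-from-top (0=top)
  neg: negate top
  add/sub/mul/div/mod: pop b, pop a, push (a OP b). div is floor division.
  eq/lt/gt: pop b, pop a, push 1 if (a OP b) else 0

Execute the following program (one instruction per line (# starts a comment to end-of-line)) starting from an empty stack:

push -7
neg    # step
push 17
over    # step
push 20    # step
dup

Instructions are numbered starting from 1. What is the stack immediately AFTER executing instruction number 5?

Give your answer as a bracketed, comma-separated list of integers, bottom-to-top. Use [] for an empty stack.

Answer: [7, 17, 7, 20]

Derivation:
Step 1 ('push -7'): [-7]
Step 2 ('neg'): [7]
Step 3 ('push 17'): [7, 17]
Step 4 ('over'): [7, 17, 7]
Step 5 ('push 20'): [7, 17, 7, 20]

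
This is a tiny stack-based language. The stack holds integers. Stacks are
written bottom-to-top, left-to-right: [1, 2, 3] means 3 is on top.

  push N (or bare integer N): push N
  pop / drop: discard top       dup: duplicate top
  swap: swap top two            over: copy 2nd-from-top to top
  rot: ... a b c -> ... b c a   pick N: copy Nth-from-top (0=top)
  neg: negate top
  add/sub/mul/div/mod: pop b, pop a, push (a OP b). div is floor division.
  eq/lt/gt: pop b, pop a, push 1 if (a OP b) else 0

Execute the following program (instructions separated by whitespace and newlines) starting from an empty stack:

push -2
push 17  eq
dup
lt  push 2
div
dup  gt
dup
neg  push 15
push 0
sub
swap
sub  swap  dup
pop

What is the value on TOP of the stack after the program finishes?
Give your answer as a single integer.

Answer: 0

Derivation:
After 'push -2': [-2]
After 'push 17': [-2, 17]
After 'eq': [0]
After 'dup': [0, 0]
After 'lt': [0]
After 'push 2': [0, 2]
After 'div': [0]
After 'dup': [0, 0]
After 'gt': [0]
After 'dup': [0, 0]
After 'neg': [0, 0]
After 'push 15': [0, 0, 15]
After 'push 0': [0, 0, 15, 0]
After 'sub': [0, 0, 15]
After 'swap': [0, 15, 0]
After 'sub': [0, 15]
After 'swap': [15, 0]
After 'dup': [15, 0, 0]
After 'pop': [15, 0]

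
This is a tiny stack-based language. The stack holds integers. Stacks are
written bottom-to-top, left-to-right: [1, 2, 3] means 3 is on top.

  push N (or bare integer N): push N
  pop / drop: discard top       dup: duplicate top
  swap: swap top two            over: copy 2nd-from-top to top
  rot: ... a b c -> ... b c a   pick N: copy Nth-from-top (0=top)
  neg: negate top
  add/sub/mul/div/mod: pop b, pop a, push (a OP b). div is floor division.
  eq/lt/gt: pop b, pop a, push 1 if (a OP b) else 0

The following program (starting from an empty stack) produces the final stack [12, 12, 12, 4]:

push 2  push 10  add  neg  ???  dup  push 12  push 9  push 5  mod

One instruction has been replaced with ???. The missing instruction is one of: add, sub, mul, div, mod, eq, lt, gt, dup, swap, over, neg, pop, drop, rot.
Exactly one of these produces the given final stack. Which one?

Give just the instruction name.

Answer: neg

Derivation:
Stack before ???: [-12]
Stack after ???:  [12]
The instruction that transforms [-12] -> [12] is: neg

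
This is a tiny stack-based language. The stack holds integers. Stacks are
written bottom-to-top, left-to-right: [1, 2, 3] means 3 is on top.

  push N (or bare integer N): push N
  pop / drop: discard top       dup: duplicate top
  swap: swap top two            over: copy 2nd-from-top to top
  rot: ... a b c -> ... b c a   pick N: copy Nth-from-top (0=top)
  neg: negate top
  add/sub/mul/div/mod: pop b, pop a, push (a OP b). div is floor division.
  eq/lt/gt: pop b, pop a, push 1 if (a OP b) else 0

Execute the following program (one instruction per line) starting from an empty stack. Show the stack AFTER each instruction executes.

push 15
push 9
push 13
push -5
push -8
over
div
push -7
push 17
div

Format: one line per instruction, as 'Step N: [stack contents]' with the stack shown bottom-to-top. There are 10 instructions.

Step 1: [15]
Step 2: [15, 9]
Step 3: [15, 9, 13]
Step 4: [15, 9, 13, -5]
Step 5: [15, 9, 13, -5, -8]
Step 6: [15, 9, 13, -5, -8, -5]
Step 7: [15, 9, 13, -5, 1]
Step 8: [15, 9, 13, -5, 1, -7]
Step 9: [15, 9, 13, -5, 1, -7, 17]
Step 10: [15, 9, 13, -5, 1, -1]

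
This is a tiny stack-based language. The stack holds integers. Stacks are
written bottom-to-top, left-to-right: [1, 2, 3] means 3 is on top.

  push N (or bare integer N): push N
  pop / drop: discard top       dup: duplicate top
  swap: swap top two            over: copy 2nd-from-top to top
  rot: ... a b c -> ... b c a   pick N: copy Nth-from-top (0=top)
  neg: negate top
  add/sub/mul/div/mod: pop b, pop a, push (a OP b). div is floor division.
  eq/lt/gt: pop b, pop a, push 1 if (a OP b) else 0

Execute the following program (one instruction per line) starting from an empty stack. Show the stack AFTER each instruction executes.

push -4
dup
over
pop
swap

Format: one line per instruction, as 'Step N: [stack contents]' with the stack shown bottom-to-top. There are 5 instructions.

Step 1: [-4]
Step 2: [-4, -4]
Step 3: [-4, -4, -4]
Step 4: [-4, -4]
Step 5: [-4, -4]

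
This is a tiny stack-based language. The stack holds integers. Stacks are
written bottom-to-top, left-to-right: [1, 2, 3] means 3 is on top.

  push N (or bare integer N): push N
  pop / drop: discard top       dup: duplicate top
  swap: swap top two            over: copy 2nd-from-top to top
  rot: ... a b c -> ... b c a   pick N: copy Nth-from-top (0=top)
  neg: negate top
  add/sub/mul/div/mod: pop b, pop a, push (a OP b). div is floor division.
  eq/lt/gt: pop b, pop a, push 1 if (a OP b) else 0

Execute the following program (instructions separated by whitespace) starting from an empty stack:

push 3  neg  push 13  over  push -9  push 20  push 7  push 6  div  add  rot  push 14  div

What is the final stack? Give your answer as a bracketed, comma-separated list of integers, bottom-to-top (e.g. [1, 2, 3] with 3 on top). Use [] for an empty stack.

After 'push 3': [3]
After 'neg': [-3]
After 'push 13': [-3, 13]
After 'over': [-3, 13, -3]
After 'push -9': [-3, 13, -3, -9]
After 'push 20': [-3, 13, -3, -9, 20]
After 'push 7': [-3, 13, -3, -9, 20, 7]
After 'push 6': [-3, 13, -3, -9, 20, 7, 6]
After 'div': [-3, 13, -3, -9, 20, 1]
After 'add': [-3, 13, -3, -9, 21]
After 'rot': [-3, 13, -9, 21, -3]
After 'push 14': [-3, 13, -9, 21, -3, 14]
After 'div': [-3, 13, -9, 21, -1]

Answer: [-3, 13, -9, 21, -1]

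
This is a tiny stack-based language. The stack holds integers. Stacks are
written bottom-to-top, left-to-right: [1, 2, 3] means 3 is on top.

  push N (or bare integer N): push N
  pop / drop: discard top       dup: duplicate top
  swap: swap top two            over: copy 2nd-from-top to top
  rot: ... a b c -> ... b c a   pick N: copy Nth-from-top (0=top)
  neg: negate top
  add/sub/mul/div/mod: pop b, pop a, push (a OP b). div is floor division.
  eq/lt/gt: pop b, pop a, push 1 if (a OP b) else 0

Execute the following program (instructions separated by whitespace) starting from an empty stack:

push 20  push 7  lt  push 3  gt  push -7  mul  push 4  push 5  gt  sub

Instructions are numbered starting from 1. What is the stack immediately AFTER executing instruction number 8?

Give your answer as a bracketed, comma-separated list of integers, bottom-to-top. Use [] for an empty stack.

Step 1 ('push 20'): [20]
Step 2 ('push 7'): [20, 7]
Step 3 ('lt'): [0]
Step 4 ('push 3'): [0, 3]
Step 5 ('gt'): [0]
Step 6 ('push -7'): [0, -7]
Step 7 ('mul'): [0]
Step 8 ('push 4'): [0, 4]

Answer: [0, 4]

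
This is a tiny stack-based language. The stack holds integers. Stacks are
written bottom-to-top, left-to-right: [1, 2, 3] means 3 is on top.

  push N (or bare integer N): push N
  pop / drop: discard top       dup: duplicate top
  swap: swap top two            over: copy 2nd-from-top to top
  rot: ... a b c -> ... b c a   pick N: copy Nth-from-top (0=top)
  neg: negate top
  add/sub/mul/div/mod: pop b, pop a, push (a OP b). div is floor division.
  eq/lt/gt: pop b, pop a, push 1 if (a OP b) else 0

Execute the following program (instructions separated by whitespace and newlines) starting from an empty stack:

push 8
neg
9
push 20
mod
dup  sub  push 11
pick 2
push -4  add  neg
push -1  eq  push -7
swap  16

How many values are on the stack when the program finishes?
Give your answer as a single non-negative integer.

After 'push 8': stack = [8] (depth 1)
After 'neg': stack = [-8] (depth 1)
After 'push 9': stack = [-8, 9] (depth 2)
After 'push 20': stack = [-8, 9, 20] (depth 3)
After 'mod': stack = [-8, 9] (depth 2)
After 'dup': stack = [-8, 9, 9] (depth 3)
After 'sub': stack = [-8, 0] (depth 2)
After 'push 11': stack = [-8, 0, 11] (depth 3)
After 'pick 2': stack = [-8, 0, 11, -8] (depth 4)
After 'push -4': stack = [-8, 0, 11, -8, -4] (depth 5)
After 'add': stack = [-8, 0, 11, -12] (depth 4)
After 'neg': stack = [-8, 0, 11, 12] (depth 4)
After 'push -1': stack = [-8, 0, 11, 12, -1] (depth 5)
After 'eq': stack = [-8, 0, 11, 0] (depth 4)
After 'push -7': stack = [-8, 0, 11, 0, -7] (depth 5)
After 'swap': stack = [-8, 0, 11, -7, 0] (depth 5)
After 'push 16': stack = [-8, 0, 11, -7, 0, 16] (depth 6)

Answer: 6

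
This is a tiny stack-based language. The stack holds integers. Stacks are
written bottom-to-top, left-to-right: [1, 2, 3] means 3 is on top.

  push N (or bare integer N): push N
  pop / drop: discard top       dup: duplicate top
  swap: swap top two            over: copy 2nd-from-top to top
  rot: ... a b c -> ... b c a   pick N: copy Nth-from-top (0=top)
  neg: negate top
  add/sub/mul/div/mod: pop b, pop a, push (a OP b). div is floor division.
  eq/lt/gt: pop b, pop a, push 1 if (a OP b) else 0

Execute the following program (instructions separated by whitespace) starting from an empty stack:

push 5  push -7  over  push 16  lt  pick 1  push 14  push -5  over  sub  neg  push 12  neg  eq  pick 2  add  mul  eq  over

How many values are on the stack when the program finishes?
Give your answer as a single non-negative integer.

After 'push 5': stack = [5] (depth 1)
After 'push -7': stack = [5, -7] (depth 2)
After 'over': stack = [5, -7, 5] (depth 3)
After 'push 16': stack = [5, -7, 5, 16] (depth 4)
After 'lt': stack = [5, -7, 1] (depth 3)
After 'pick 1': stack = [5, -7, 1, -7] (depth 4)
After 'push 14': stack = [5, -7, 1, -7, 14] (depth 5)
After 'push -5': stack = [5, -7, 1, -7, 14, -5] (depth 6)
After 'over': stack = [5, -7, 1, -7, 14, -5, 14] (depth 7)
After 'sub': stack = [5, -7, 1, -7, 14, -19] (depth 6)
After 'neg': stack = [5, -7, 1, -7, 14, 19] (depth 6)
After 'push 12': stack = [5, -7, 1, -7, 14, 19, 12] (depth 7)
After 'neg': stack = [5, -7, 1, -7, 14, 19, -12] (depth 7)
After 'eq': stack = [5, -7, 1, -7, 14, 0] (depth 6)
After 'pick 2': stack = [5, -7, 1, -7, 14, 0, -7] (depth 7)
After 'add': stack = [5, -7, 1, -7, 14, -7] (depth 6)
After 'mul': stack = [5, -7, 1, -7, -98] (depth 5)
After 'eq': stack = [5, -7, 1, 0] (depth 4)
After 'over': stack = [5, -7, 1, 0, 1] (depth 5)

Answer: 5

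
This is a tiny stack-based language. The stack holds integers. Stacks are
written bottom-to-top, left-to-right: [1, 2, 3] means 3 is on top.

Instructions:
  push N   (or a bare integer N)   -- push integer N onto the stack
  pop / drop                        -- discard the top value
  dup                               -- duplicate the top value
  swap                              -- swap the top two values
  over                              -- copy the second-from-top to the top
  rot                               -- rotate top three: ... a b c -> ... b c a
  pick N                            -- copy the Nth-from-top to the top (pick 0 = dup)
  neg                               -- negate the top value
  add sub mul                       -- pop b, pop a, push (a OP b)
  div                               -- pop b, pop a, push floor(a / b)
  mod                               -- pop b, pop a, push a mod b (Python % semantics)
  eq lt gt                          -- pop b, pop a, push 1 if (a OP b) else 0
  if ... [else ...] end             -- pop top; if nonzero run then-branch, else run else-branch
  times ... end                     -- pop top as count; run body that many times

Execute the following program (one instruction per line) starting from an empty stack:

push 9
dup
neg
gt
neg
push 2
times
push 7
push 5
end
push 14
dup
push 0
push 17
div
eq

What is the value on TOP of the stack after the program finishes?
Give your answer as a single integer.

After 'push 9': [9]
After 'dup': [9, 9]
After 'neg': [9, -9]
After 'gt': [1]
After 'neg': [-1]
After 'push 2': [-1, 2]
After 'times': [-1]
After 'push 7': [-1, 7]
After 'push 5': [-1, 7, 5]
After 'push 7': [-1, 7, 5, 7]
After 'push 5': [-1, 7, 5, 7, 5]
After 'push 14': [-1, 7, 5, 7, 5, 14]
After 'dup': [-1, 7, 5, 7, 5, 14, 14]
After 'push 0': [-1, 7, 5, 7, 5, 14, 14, 0]
After 'push 17': [-1, 7, 5, 7, 5, 14, 14, 0, 17]
After 'div': [-1, 7, 5, 7, 5, 14, 14, 0]
After 'eq': [-1, 7, 5, 7, 5, 14, 0]

Answer: 0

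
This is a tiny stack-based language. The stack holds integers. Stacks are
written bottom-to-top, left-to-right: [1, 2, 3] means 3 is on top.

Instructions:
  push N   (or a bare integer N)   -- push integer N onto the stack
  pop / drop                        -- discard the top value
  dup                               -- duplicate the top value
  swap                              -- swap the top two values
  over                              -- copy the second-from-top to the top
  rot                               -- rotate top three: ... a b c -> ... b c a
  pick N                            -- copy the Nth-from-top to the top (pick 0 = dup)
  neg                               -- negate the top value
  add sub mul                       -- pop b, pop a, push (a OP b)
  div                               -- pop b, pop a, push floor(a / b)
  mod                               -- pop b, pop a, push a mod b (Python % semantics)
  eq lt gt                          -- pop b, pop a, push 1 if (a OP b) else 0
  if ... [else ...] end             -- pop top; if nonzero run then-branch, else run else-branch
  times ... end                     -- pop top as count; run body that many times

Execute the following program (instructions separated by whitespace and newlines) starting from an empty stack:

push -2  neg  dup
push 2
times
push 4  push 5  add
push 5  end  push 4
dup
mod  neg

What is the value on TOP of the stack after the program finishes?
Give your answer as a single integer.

Answer: 0

Derivation:
After 'push -2': [-2]
After 'neg': [2]
After 'dup': [2, 2]
After 'push 2': [2, 2, 2]
After 'times': [2, 2]
After 'push 4': [2, 2, 4]
After 'push 5': [2, 2, 4, 5]
After 'add': [2, 2, 9]
After 'push 5': [2, 2, 9, 5]
After 'push 4': [2, 2, 9, 5, 4]
After 'push 5': [2, 2, 9, 5, 4, 5]
After 'add': [2, 2, 9, 5, 9]
After 'push 5': [2, 2, 9, 5, 9, 5]
After 'push 4': [2, 2, 9, 5, 9, 5, 4]
After 'dup': [2, 2, 9, 5, 9, 5, 4, 4]
After 'mod': [2, 2, 9, 5, 9, 5, 0]
After 'neg': [2, 2, 9, 5, 9, 5, 0]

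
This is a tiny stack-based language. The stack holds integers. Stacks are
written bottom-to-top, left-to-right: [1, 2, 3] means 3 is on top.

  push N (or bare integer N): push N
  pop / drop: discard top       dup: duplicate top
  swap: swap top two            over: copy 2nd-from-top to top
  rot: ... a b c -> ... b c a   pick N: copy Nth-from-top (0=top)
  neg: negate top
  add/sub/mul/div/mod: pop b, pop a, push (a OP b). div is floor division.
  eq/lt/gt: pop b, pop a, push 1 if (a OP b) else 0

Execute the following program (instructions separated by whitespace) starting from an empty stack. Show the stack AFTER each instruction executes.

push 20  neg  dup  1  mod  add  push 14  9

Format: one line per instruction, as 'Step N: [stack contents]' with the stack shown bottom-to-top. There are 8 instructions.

Step 1: [20]
Step 2: [-20]
Step 3: [-20, -20]
Step 4: [-20, -20, 1]
Step 5: [-20, 0]
Step 6: [-20]
Step 7: [-20, 14]
Step 8: [-20, 14, 9]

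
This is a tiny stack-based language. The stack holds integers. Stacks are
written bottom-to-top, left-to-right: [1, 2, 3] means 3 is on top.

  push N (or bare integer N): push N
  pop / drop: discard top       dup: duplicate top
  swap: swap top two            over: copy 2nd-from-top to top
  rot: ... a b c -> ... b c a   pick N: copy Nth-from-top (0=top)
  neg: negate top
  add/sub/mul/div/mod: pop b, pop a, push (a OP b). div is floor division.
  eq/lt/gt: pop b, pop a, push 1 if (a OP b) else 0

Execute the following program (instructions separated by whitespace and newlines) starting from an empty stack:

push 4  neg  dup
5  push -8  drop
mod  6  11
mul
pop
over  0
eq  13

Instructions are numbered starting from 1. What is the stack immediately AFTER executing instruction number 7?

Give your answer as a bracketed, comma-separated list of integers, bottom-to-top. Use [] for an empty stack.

Answer: [-4, 1]

Derivation:
Step 1 ('push 4'): [4]
Step 2 ('neg'): [-4]
Step 3 ('dup'): [-4, -4]
Step 4 ('5'): [-4, -4, 5]
Step 5 ('push -8'): [-4, -4, 5, -8]
Step 6 ('drop'): [-4, -4, 5]
Step 7 ('mod'): [-4, 1]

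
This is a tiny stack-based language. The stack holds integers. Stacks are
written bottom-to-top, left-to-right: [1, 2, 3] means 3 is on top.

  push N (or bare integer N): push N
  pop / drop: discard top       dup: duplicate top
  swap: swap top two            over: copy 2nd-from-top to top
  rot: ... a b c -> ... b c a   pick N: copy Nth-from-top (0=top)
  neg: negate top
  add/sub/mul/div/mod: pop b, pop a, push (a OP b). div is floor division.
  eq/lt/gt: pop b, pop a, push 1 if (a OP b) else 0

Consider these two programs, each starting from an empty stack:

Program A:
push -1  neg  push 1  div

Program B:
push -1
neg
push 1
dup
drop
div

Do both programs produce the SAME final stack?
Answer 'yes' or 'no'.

Program A trace:
  After 'push -1': [-1]
  After 'neg': [1]
  After 'push 1': [1, 1]
  After 'div': [1]
Program A final stack: [1]

Program B trace:
  After 'push -1': [-1]
  After 'neg': [1]
  After 'push 1': [1, 1]
  After 'dup': [1, 1, 1]
  After 'drop': [1, 1]
  After 'div': [1]
Program B final stack: [1]
Same: yes

Answer: yes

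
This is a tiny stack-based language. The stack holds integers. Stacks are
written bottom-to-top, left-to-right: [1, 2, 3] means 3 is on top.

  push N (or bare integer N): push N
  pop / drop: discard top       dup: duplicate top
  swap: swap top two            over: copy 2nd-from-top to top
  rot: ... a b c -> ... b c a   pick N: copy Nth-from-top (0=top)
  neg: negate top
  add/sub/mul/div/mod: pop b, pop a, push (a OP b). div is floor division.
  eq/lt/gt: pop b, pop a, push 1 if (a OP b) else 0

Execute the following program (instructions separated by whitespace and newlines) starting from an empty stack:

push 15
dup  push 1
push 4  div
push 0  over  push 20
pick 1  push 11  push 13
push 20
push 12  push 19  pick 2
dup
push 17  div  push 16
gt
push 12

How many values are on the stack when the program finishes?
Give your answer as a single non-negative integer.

Answer: 15

Derivation:
After 'push 15': stack = [15] (depth 1)
After 'dup': stack = [15, 15] (depth 2)
After 'push 1': stack = [15, 15, 1] (depth 3)
After 'push 4': stack = [15, 15, 1, 4] (depth 4)
After 'div': stack = [15, 15, 0] (depth 3)
After 'push 0': stack = [15, 15, 0, 0] (depth 4)
After 'over': stack = [15, 15, 0, 0, 0] (depth 5)
After 'push 20': stack = [15, 15, 0, 0, 0, 20] (depth 6)
After 'pick 1': stack = [15, 15, 0, 0, 0, 20, 0] (depth 7)
After 'push 11': stack = [15, 15, 0, 0, 0, 20, 0, 11] (depth 8)
  ...
After 'push 20': stack = [15, 15, 0, 0, 0, 20, 0, 11, 13, 20] (depth 10)
After 'push 12': stack = [15, 15, 0, 0, 0, 20, 0, 11, 13, 20, 12] (depth 11)
After 'push 19': stack = [15, 15, 0, 0, 0, 20, 0, 11, 13, 20, 12, 19] (depth 12)
After 'pick 2': stack = [15, 15, 0, 0, 0, 20, 0, 11, 13, 20, 12, 19, 20] (depth 13)
After 'dup': stack = [15, 15, 0, 0, 0, 20, 0, 11, 13, 20, 12, 19, 20, 20] (depth 14)
After 'push 17': stack = [15, 15, 0, 0, 0, 20, 0, 11, 13, 20, 12, 19, 20, 20, 17] (depth 15)
After 'div': stack = [15, 15, 0, 0, 0, 20, 0, 11, 13, 20, 12, 19, 20, 1] (depth 14)
After 'push 16': stack = [15, 15, 0, 0, 0, 20, 0, 11, 13, 20, 12, 19, 20, 1, 16] (depth 15)
After 'gt': stack = [15, 15, 0, 0, 0, 20, 0, 11, 13, 20, 12, 19, 20, 0] (depth 14)
After 'push 12': stack = [15, 15, 0, 0, 0, 20, 0, 11, 13, 20, 12, 19, 20, 0, 12] (depth 15)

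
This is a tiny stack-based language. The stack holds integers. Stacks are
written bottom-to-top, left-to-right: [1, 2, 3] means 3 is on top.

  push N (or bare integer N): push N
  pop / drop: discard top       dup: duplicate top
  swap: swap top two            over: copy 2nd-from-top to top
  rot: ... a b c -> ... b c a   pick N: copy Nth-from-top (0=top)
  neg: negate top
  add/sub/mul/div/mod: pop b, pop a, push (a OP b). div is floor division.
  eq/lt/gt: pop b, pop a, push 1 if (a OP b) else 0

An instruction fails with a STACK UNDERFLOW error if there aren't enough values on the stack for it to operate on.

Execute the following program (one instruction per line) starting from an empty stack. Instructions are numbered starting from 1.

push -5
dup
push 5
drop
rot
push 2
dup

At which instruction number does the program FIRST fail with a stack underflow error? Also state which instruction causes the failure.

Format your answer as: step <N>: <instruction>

Step 1 ('push -5'): stack = [-5], depth = 1
Step 2 ('dup'): stack = [-5, -5], depth = 2
Step 3 ('push 5'): stack = [-5, -5, 5], depth = 3
Step 4 ('drop'): stack = [-5, -5], depth = 2
Step 5 ('rot'): needs 3 value(s) but depth is 2 — STACK UNDERFLOW

Answer: step 5: rot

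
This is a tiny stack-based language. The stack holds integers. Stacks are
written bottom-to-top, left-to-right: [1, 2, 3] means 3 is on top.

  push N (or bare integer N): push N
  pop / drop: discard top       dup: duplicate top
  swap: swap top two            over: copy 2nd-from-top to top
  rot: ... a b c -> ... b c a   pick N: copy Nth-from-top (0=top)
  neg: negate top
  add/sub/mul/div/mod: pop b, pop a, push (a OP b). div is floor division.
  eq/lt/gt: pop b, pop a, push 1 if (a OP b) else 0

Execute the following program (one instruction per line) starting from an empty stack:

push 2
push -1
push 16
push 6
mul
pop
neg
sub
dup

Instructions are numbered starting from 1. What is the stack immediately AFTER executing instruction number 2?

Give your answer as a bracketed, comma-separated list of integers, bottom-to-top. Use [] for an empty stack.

Step 1 ('push 2'): [2]
Step 2 ('push -1'): [2, -1]

Answer: [2, -1]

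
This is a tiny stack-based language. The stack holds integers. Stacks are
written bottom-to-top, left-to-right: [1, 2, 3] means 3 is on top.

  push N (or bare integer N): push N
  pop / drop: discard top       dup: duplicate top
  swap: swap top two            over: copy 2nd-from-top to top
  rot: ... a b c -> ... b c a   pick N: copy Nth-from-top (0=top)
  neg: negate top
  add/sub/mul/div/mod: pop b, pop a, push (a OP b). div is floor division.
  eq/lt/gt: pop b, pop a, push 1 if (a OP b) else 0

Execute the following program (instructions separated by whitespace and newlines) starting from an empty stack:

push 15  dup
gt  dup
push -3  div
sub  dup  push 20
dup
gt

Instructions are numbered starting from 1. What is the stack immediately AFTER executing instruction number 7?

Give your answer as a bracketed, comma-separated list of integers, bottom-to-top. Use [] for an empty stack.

Answer: [0]

Derivation:
Step 1 ('push 15'): [15]
Step 2 ('dup'): [15, 15]
Step 3 ('gt'): [0]
Step 4 ('dup'): [0, 0]
Step 5 ('push -3'): [0, 0, -3]
Step 6 ('div'): [0, 0]
Step 7 ('sub'): [0]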